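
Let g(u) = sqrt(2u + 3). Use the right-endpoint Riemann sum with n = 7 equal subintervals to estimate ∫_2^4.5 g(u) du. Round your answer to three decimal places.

Δu = (4.5 − 2)/7 = 5/14.
Right endpoints: 33/14, 19/7, 43/14, 24/7, 53/14, 29/7, 4.5.
g(33/14) ≈ 2.777, g(19/7) ≈ 2.903, g(43/14) ≈ 3.024, g(24/7) ≈ 3.140, g(53/14) ≈ 3.251, g(29/7) ≈ 3.359, g(4.5) ≈ 3.464.
Sum = Δu · [g(33/14) + g(19/7) + g(43/14) + ...].
Sum ≈ 7.828.

7.828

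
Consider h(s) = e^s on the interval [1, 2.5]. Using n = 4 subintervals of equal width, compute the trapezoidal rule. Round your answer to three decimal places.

Δs = (2.5 − 1)/4 = 0.375.
h(1) ≈ 2.718, h(1.375) ≈ 3.955, h(1.75) ≈ 5.755, h(2.125) ≈ 8.373, h(2.5) ≈ 12.182.
T_4 = (Δs/2)·[h(s_0) + 2h(s_1) + 2h(s_2) + 2h(s_3) + h(s_4)].
Sum ≈ 9.575.

9.575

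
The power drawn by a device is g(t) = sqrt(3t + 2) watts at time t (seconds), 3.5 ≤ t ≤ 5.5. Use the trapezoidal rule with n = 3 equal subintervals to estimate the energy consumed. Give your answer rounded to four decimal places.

7.8588

Δt = (5.5 − 3.5)/3 = 2/3.
g(3.5) ≈ 3.5355, g(25/6) ≈ 3.8079, g(29/6) ≈ 4.0620, g(5.5) ≈ 4.3012.
T_3 = (Δt/2)·[g(t_0) + 2g(t_1) + 2g(t_2) + g(t_3)].
Sum ≈ 7.8588.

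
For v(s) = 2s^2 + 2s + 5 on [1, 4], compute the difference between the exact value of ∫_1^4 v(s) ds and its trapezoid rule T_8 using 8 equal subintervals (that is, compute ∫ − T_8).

-0.140625

Exact integral: ∫_1^4 v(s) ds = 72.
T_8 = 72.140625.
Error = 72 − 72.140625 = -0.140625.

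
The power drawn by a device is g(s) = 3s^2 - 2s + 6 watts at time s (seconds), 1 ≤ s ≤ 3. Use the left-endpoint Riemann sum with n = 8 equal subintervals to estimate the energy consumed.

27.5625

Δs = (3 − 1)/8 = 0.25.
Left endpoints: 1, 1.25, 1.5, 1.75, 2, 2.25, 2.5, 2.75.
g(1) = 7, g(1.25) = 8.1875, g(1.5) = 9.75, g(1.75) = 11.6875, g(2) = 14, g(2.25) = 16.6875, g(2.5) = 19.75, g(2.75) = 23.1875.
Sum = Δs · [g(1) + g(1.25) + g(1.5) + ...].
Sum = 27.5625.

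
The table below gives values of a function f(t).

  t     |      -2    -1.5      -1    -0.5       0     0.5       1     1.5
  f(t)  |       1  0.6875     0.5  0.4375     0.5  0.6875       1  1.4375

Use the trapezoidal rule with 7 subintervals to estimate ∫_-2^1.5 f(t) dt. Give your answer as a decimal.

2.515625

Δt = 0.5.
T_7 = (0.5/2)·[1 + 2·0.6875 + 2·0.5 + 2·0.4375 + 2·0.5 + 2·0.6875 + 2·1 + 1.4375] = 2.515625.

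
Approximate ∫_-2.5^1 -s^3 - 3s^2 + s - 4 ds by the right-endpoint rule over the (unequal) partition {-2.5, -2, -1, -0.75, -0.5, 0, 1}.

-23.78515625

Subinterval widths: 0.5, 1, 0.25, 0.25, 0.5, 1.
Right endpoints: -2, -1, -0.75, -0.5, 0, 1.
f(-2) = -10, f(-1) = -7, f(-0.75) = -6.015625, f(-0.5) = -5.125, f(0) = -4, f(1) = -7.
Sum = Σ Δs_i · f(s_i).
Sum = -23.78515625.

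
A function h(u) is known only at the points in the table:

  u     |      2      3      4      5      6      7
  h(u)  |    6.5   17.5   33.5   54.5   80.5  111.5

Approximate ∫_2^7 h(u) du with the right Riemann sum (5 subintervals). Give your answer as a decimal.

297.5

Δu = 1.
Sum = 1·[17.5 + 33.5 + 54.5 + 80.5 + 111.5] = 297.5.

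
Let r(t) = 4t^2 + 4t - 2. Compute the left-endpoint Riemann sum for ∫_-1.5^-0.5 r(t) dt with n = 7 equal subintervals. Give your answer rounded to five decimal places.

Δt = (-0.5 − (-1.5))/7 = 1/7.
Left endpoints: -1.5, -19/14, -17/14, -15/14, -13/14, -11/14, -9/14.
r(-1.5) = 1, r(-19/14) = -3/49, r(-17/14) = -47/49, r(-15/14) = -83/49, r(-13/14) = -111/49, r(-11/14) = -131/49, r(-9/14) = -143/49.
Sum = Δt · [r(-1.5) + r(-19/14) + r(-17/14) + ...].
Sum ≈ -1.36735.

-1.36735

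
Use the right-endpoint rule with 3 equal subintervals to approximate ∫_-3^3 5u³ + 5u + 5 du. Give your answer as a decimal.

330

Δu = (3 − (-3))/3 = 2.
Right endpoints: -1, 1, 3.
f(-1) = -5, f(1) = 15, f(3) = 155.
Sum = Δu · [f(-1) + f(1) + f(3)].
Sum = 330.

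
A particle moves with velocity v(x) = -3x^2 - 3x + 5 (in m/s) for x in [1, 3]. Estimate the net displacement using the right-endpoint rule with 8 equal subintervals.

Δx = (3 − 1)/8 = 0.25.
Right endpoints: 1.25, 1.5, 1.75, 2, 2.25, 2.5, 2.75, 3.
v(1.25) = -3.4375, v(1.5) = -6.25, v(1.75) = -9.4375, v(2) = -13, v(2.25) = -16.9375, v(2.5) = -21.25, v(2.75) = -25.9375, v(3) = -31.
Sum = Δx · [v(1.25) + v(1.5) + v(1.75) + ...].
Sum = -31.8125.

-31.8125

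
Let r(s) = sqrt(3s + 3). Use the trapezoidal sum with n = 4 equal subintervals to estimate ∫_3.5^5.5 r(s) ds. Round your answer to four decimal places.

8.1114

Δs = (5.5 − 3.5)/4 = 0.5.
r(3.5) ≈ 3.6742, r(4) ≈ 3.8730, r(4.5) ≈ 4.0620, r(5) ≈ 4.2426, r(5.5) ≈ 4.4159.
T_4 = (Δs/2)·[r(s_0) + 2r(s_1) + 2r(s_2) + 2r(s_3) + r(s_4)].
Sum ≈ 8.1114.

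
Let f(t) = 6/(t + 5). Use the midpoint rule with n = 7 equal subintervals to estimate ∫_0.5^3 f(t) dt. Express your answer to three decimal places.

2.248

Δt = (3 − 0.5)/7 = 5/14.
Midpoints: 19/28, 29/28, 39/28, 1.75, 59/28, 69/28, 79/28.
f(19/28) = 56/53, f(29/28) = 168/169, f(39/28) = 168/179, f(1.75) = 8/9, f(59/28) = 168/199, f(69/28) = 168/209, f(79/28) = 56/73.
Sum = Δt · [f(19/28) + f(29/28) + f(39/28) + ...].
Sum ≈ 2.248.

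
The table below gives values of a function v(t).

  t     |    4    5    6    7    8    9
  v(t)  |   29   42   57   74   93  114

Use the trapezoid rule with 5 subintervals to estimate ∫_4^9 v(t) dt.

Δt = 1.
T_5 = (1/2)·[29 + 2·42 + 2·57 + 2·74 + 2·93 + 114] = 337.5.

337.5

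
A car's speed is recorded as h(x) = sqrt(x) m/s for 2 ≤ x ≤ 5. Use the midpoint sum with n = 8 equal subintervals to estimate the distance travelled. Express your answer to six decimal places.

Δx = (5 − 2)/8 = 0.375.
Midpoints: 2.1875, 2.5625, 2.9375, 3.3125, 3.6875, 4.0625, 4.4375, 4.8125.
h(2.1875) ≈ 1.479020, h(2.5625) ≈ 1.600781, h(2.9375) ≈ 1.713914, h(3.3125) ≈ 1.820027, h(3.6875) ≈ 1.920286, h(4.0625) ≈ 2.015564, h(4.4375) ≈ 2.106537, h(4.8125) ≈ 2.193741.
Sum = Δx · [h(2.1875) + h(2.5625) + h(2.9375) + ...].
Sum ≈ 5.568702.

5.568702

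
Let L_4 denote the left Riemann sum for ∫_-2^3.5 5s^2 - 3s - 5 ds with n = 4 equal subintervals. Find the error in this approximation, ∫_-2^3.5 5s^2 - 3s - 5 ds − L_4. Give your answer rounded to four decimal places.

Exact integral: ∫_-2^3.5 f(s) ds ≈ 44.916667.
L_4 = 36.56640625.
Error ≈ 44.916667 − 36.56640625 ≈ 8.3503.

8.3503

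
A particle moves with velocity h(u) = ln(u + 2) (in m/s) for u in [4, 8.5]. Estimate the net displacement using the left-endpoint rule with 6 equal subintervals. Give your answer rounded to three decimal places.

Δu = (8.5 − 4)/6 = 0.75.
Left endpoints: 4, 4.75, 5.5, 6.25, 7, 7.75.
h(4) ≈ 1.792, h(4.75) ≈ 1.910, h(5.5) ≈ 2.015, h(6.25) ≈ 2.110, h(7) ≈ 2.197, h(7.75) ≈ 2.277.
Sum = Δu · [h(4) + h(4.75) + h(5.5) + ...].
Sum ≈ 9.226.

9.226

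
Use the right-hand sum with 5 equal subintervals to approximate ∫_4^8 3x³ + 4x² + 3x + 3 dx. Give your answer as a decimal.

4205.28

Δx = (8 − 4)/5 = 0.8.
Right endpoints: 4.8, 5.6, 6.4, 7.2, 8.
f(4.8) = 441.336, f(5.6) = 672.088, f(6.4) = 972.472, f(7.2) = 1351.704, f(8) = 1819.
Sum = Δx · [f(4.8) + f(5.6) + f(6.4) + f(7.2) + f(8)].
Sum = 4205.28.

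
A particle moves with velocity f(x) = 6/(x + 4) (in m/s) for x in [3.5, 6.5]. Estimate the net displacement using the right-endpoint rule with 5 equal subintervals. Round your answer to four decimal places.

Δx = (6.5 − 3.5)/5 = 0.6.
Right endpoints: 4.1, 4.7, 5.3, 5.9, 6.5.
f(4.1) = 20/27, f(4.7) = 20/29, f(5.3) = 20/31, f(5.9) = 20/33, f(6.5) = 4/7.
Sum = Δx · [f(4.1) + f(4.7) + f(5.3) + f(5.9) + f(6.5)].
Sum ≈ 1.9518.

1.9518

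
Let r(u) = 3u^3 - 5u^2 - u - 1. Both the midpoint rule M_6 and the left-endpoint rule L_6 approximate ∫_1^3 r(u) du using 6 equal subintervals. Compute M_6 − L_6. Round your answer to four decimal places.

5.2778

M_6 ≈ 10.425926.
L_6 ≈ 5.148148.
M_6 − L_6 ≈ 5.2778.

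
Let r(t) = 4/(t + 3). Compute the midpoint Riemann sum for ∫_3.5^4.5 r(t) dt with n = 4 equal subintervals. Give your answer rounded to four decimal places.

0.5723

Δt = (4.5 − 3.5)/4 = 0.25.
Midpoints: 3.625, 3.875, 4.125, 4.375.
r(3.625) = 32/53, r(3.875) = 32/55, r(4.125) = 32/57, r(4.375) = 32/59.
Sum = Δt · [r(3.625) + r(3.875) + r(4.125) + r(4.375)].
Sum ≈ 0.5723.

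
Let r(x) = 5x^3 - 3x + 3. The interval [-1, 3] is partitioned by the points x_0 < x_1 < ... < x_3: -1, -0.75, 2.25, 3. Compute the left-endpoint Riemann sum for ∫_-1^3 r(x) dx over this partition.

Subinterval widths: 0.25, 3, 0.75.
Left endpoints: -1, -0.75, 2.25.
r(-1) = 1, r(-0.75) = 3.140625, r(2.25) = 53.203125.
Sum = Σ Δx_i · r(x_i).
Sum = 49.57421875.

49.57421875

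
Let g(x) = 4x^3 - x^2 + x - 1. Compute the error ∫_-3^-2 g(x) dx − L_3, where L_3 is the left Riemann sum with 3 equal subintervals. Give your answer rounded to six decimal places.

Exact integral: ∫_-3^-2 g(x) dx ≈ -74.83333333.
L_3 ≈ -89.07407407.
Error ≈ -74.83333333 − (-89.07407407) ≈ 14.240741.

14.240741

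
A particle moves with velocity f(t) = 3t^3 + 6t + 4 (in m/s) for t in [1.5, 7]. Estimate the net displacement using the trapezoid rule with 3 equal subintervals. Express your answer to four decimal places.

2077.0521

Δt = (7 − 1.5)/3 = 11/6.
f(1.5) = 23.125, f(10/3) = 1216/9, f(31/6) = 32311/72, f(7) = 1075.
T_3 = (Δt/2)·[f(t_0) + 2f(t_1) + 2f(t_2) + f(t_3)].
Sum ≈ 2077.0521.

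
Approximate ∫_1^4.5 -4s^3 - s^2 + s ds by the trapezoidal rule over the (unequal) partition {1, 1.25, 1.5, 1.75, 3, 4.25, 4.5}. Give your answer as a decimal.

Subinterval widths: 0.25, 0.25, 0.25, 1.25, 1.25, 0.25.
f(1) = -4, f(1.25) = -8.125, f(1.5) = -14.25, f(1.75) = -22.75, f(3) = -114, f(4.25) = -320.875, f(4.5) = -380.25.
On each subinterval the trapezoid contributes (Δs_i/2)·[f(s_{i-1}) + f(s_i)].
Sum = -453.84375.

-453.84375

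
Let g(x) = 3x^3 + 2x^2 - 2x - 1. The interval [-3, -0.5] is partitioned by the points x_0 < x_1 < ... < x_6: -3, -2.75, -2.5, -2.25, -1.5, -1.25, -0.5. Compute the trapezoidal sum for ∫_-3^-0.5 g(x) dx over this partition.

Subinterval widths: 0.25, 0.25, 0.25, 0.75, 0.25, 0.75.
g(-3) = -58, g(-2.75) = -42.765625, g(-2.5) = -30.375, g(-2.25) = -20.546875, g(-1.5) = -3.625, g(-1.25) = -1.234375, g(-0.5) = 0.125.
On each subinterval the trapezoid contributes (Δx_i/2)·[g(x_{i-1}) + g(x_i)].
Sum = -38.19140625.

-38.19140625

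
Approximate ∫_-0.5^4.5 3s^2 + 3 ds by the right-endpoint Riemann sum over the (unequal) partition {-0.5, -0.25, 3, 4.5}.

Subinterval widths: 0.25, 3.25, 1.5.
Right endpoints: -0.25, 3, 4.5.
f(-0.25) = 3.1875, f(3) = 30, f(4.5) = 63.75.
Sum = Σ Δs_i · f(s_i).
Sum = 193.921875.

193.921875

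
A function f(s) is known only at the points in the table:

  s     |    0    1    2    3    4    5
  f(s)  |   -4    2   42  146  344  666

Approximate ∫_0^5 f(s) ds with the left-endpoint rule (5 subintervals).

530

Δs = 1.
Sum = 1·[(-4) + 2 + 42 + 146 + 344] = 530.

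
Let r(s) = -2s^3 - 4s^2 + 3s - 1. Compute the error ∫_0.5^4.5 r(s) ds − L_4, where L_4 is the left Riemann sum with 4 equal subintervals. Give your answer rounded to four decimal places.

Exact integral: ∫_0.5^4.5 r(s) ds ≈ -300.333333.
L_4 = -188.
Error ≈ -300.333333 − (-188) ≈ -112.3333.

-112.3333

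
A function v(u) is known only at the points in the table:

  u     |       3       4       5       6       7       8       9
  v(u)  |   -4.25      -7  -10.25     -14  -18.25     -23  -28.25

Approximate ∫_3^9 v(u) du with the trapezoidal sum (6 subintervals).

-88.75

Δu = 1.
T_6 = (1/2)·[(-4.25) + 2·(-7) + 2·(-10.25) + 2·(-14) + 2·(-18.25) + 2·(-23) + (-28.25)] = -88.75.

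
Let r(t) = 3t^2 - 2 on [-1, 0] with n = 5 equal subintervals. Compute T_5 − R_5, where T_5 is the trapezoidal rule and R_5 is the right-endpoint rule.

T_5 = -0.98.
R_5 = -1.28.
T_5 − R_5 = 0.3.

0.3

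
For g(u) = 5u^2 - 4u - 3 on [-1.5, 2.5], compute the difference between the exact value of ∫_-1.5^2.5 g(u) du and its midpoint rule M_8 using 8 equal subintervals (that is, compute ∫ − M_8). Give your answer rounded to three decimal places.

Exact integral: ∫_-1.5^2.5 g(u) du ≈ 11.66667.
M_8 = 11.25.
Error ≈ 11.66667 − 11.25 ≈ 0.417.

0.417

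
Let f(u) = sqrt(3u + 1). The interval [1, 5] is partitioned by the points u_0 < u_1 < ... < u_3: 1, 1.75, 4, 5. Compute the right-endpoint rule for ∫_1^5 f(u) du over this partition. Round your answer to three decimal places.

Subinterval widths: 0.75, 2.25, 1.
Right endpoints: 1.75, 4, 5.
f(1.75) ≈ 2.500, f(4) ≈ 3.606, f(5) ≈ 4.000.
Sum = Σ Δu_i · f(u_i).
Sum ≈ 13.987.

13.987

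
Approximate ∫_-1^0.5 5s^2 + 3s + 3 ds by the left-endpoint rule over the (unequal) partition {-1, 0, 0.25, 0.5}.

Subinterval widths: 1, 0.25, 0.25.
Left endpoints: -1, 0, 0.25.
f(-1) = 5, f(0) = 3, f(0.25) = 4.0625.
Sum = Σ Δs_i · f(s_i).
Sum = 6.765625.

6.765625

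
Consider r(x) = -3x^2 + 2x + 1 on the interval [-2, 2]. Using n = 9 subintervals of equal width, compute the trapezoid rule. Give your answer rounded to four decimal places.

Δx = (2 − (-2))/9 = 4/9.
r(-2) = -15, r(-14/9) = -253/27, r(-10/9) = -133/27, r(-2/3) = -5/3, r(-2/9) = 11/27, r(2/9) = 35/27, r(2/3) = 1, r(10/9) = -13/27, r(14/9) = -85/27, r(2) = -7.
T_9 = (Δx/2)·[r(x_0) + 2r(x_1) + ... + 2r(x_{8}) + r(x_9)].
Sum ≈ -12.3951.

-12.3951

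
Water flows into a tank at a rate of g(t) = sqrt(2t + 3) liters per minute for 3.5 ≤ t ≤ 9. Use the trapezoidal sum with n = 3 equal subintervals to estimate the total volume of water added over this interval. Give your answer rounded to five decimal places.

21.50977

Δt = (9 − 3.5)/3 = 11/6.
g(3.5) ≈ 3.16228, g(16/3) ≈ 3.69685, g(43/6) ≈ 4.16333, g(9) ≈ 4.58258.
T_3 = (Δt/2)·[g(t_0) + 2g(t_1) + 2g(t_2) + g(t_3)].
Sum ≈ 21.50977.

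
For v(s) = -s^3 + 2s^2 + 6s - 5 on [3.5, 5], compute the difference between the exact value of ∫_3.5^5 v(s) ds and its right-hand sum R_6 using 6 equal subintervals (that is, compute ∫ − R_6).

6.12109375

Exact integral: ∫_3.5^5 v(s) ds = -33.234375.
R_6 = -39.35546875.
Error = -33.234375 − (-39.35546875) = 6.12109375.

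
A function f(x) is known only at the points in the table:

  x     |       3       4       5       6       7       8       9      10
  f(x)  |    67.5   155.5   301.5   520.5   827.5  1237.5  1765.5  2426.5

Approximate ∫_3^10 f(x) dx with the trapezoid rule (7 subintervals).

Δx = 1.
T_7 = (1/2)·[67.5 + 2·155.5 + 2·301.5 + 2·520.5 + 2·827.5 + 2·1237.5 + 2·1765.5 + 2426.5] = 6055.

6055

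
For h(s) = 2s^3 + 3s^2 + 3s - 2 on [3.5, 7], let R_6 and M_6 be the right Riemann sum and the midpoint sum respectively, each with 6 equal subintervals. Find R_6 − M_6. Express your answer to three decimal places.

220.564

R_6 ≈ 1690.85851.
M_6 ≈ 1470.29470.
R_6 − M_6 ≈ 220.564.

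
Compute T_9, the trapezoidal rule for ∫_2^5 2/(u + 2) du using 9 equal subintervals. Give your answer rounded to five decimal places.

1.12001

Δu = (5 − 2)/9 = 1/3.
f(2) = 0.5, f(7/3) = 6/13, f(8/3) = 3/7, f(3) = 0.4, f(10/3) = 0.375, f(11/3) = 6/17, f(4) = 1/3, f(13/3) = 6/19, f(14/3) = 0.3, f(5) = 2/7.
T_9 = (Δu/2)·[f(u_0) + 2f(u_1) + ... + 2f(u_{8}) + f(u_9)].
Sum ≈ 1.12001.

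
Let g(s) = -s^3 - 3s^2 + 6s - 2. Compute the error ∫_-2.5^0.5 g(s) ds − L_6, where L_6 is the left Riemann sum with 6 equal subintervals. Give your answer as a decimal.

Exact integral: ∫_-2.5^0.5 g(s) ds = -30.
L_6 = -35.0625.
Error = -30 − (-35.0625) = 5.0625.

5.0625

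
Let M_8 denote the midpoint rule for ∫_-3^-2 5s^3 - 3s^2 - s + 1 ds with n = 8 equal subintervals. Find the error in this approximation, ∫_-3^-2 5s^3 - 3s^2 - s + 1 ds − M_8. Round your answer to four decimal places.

Exact integral: ∫_-3^-2 f(s) ds = -96.75.
M_8 ≈ -96.697266.
Error ≈ -96.75 − (-96.697266) ≈ -0.0527.

-0.0527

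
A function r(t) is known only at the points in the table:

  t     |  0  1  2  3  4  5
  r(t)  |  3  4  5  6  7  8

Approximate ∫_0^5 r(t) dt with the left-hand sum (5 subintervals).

Δt = 1.
Sum = 1·[3 + 4 + 5 + 6 + 7] = 25.

25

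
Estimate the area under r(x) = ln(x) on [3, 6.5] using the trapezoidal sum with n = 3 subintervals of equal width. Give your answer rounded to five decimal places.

Δx = (6.5 − 3)/3 = 7/6.
r(3) ≈ 1.09861, r(25/6) ≈ 1.42712, r(16/3) ≈ 1.67398, r(6.5) ≈ 1.87180.
T_3 = (Δx/2)·[r(x_0) + 2r(x_1) + 2r(x_2) + r(x_3)].
Sum ≈ 5.35068.

5.35068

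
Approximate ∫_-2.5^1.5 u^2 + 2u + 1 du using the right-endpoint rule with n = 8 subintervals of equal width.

7.5

Δu = (1.5 − (-2.5))/8 = 0.5.
Right endpoints: -2, -1.5, -1, -0.5, 0, 0.5, 1, 1.5.
f(-2) = 1, f(-1.5) = 0.25, f(-1) = 0, f(-0.5) = 0.25, f(0) = 1, f(0.5) = 2.25, f(1) = 4, f(1.5) = 6.25.
Sum = Δu · [f(-2) + f(-1.5) + f(-1) + ...].
Sum = 7.5.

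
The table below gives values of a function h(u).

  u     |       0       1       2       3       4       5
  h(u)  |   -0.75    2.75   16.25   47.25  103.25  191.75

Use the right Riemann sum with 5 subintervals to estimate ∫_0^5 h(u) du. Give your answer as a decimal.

361.25

Δu = 1.
Sum = 1·[2.75 + 16.25 + 47.25 + 103.25 + 191.75] = 361.25.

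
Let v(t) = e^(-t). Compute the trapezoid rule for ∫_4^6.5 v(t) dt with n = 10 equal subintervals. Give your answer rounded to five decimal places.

0.01690

Δt = (6.5 − 4)/10 = 0.25.
v(4) ≈ 0.01832, v(4.25) ≈ 0.01426, v(4.5) ≈ 0.01111, v(4.75) ≈ 0.00865, v(5) ≈ 0.00674, v(5.25) ≈ 0.00525, v(5.5) ≈ 0.00409, v(5.75) ≈ 0.00318, v(6) ≈ 0.00248, v(6.25) ≈ 0.00193, v(6.5) ≈ 0.00150.
T_10 = (Δt/2)·[v(t_0) + 2v(t_1) + ... + 2v(t_{9}) + v(t_10)].
Sum ≈ 0.01690.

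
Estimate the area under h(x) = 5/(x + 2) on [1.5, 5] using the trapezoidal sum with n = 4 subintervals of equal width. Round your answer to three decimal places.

Δx = (5 − 1.5)/4 = 0.875.
h(1.5) = 10/7, h(2.375) = 8/7, h(3.25) = 20/21, h(4.125) = 40/49, h(5) = 5/7.
T_4 = (Δx/2)·[h(x_0) + 2h(x_1) + 2h(x_2) + 2h(x_3) + h(x_4)].
Sum ≈ 3.485.

3.485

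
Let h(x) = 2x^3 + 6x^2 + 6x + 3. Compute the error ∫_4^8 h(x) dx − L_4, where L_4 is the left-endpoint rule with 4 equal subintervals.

576

Exact integral: ∫_4^8 h(x) dx = 2972.
L_4 = 2396.
Error = 2972 − 2396 = 576.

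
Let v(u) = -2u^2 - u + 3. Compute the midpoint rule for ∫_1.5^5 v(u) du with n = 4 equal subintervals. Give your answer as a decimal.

-81.51171875

Δu = (5 − 1.5)/4 = 0.875.
Midpoints: 1.9375, 2.8125, 3.6875, 4.5625.
v(1.9375) = -6.4453125, v(2.8125) = -15.6328125, v(3.6875) = -27.8828125, v(4.5625) = -43.1953125.
Sum = Δu · [v(1.9375) + v(2.8125) + v(3.6875) + v(4.5625)].
Sum = -81.51171875.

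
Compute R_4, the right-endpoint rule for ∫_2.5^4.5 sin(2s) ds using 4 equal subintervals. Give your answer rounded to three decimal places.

Δs = (4.5 − 2.5)/4 = 0.5.
Right endpoints: 3, 3.5, 4, 4.5.
f(3) ≈ -0.279, f(3.5) ≈ 0.657, f(4) ≈ 0.989, f(4.5) ≈ 0.412.
Sum = Δs · [f(3) + f(3.5) + f(4) + f(4.5)].
Sum ≈ 0.890.

0.890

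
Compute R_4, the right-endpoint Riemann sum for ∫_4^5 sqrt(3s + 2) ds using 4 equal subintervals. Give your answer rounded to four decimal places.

Δs = (5 − 4)/4 = 0.25.
Right endpoints: 4.25, 4.5, 4.75, 5.
f(4.25) ≈ 3.8406, f(4.5) ≈ 3.9370, f(4.75) ≈ 4.0311, f(5) ≈ 4.1231.
Sum = Δs · [f(4.25) + f(4.5) + f(4.75) + f(5)].
Sum ≈ 3.9830.

3.9830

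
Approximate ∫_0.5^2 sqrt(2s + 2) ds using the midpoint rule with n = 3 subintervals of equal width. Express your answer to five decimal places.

Δs = (2 − 0.5)/3 = 0.5.
Midpoints: 0.75, 1.25, 1.75.
f(0.75) ≈ 1.87083, f(1.25) ≈ 2.12132, f(1.75) ≈ 2.34521.
Sum = Δs · [f(0.75) + f(1.25) + f(1.75)].
Sum ≈ 3.16868.

3.16868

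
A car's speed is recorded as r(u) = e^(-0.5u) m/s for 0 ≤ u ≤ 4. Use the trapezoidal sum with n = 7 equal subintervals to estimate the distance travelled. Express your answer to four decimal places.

Δu = (4 − 0)/7 = 4/7.
r(0) ≈ 1.0000, r(4/7) ≈ 0.7515, r(8/7) ≈ 0.5647, r(12/7) ≈ 0.4244, r(16/7) ≈ 0.3189, r(20/7) ≈ 0.2397, r(24/7) ≈ 0.1801, r(4) ≈ 0.1353.
T_7 = (Δu/2)·[r(u_0) + 2r(u_1) + ... + 2r(u_{6}) + r(u_7)].
Sum ≈ 1.7411.

1.7411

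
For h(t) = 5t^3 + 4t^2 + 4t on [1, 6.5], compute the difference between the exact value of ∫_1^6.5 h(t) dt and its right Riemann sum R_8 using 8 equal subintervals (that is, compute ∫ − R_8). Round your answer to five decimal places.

Exact integral: ∫_1^6.5 h(t) dt ≈ 2677.4114583.
R_8 ≈ 3238.0900879.
Error ≈ 2677.4114583 − 3238.0900879 ≈ -560.67863.

-560.67863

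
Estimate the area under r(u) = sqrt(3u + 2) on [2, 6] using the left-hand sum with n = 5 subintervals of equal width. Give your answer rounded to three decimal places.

14.180

Δu = (6 − 2)/5 = 0.8.
Left endpoints: 2, 2.8, 3.6, 4.4, 5.2.
r(2) ≈ 2.828, r(2.8) ≈ 3.225, r(3.6) ≈ 3.578, r(4.4) ≈ 3.899, r(5.2) ≈ 4.195.
Sum = Δu · [r(2) + r(2.8) + r(3.6) + r(4.4) + r(5.2)].
Sum ≈ 14.180.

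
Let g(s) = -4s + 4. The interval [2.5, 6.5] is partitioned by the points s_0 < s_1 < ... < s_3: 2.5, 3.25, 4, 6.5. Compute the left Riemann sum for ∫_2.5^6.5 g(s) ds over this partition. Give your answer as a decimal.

Subinterval widths: 0.75, 0.75, 2.5.
Left endpoints: 2.5, 3.25, 4.
g(2.5) = -6, g(3.25) = -9, g(4) = -12.
Sum = Σ Δs_i · g(s_i).
Sum = -41.25.

-41.25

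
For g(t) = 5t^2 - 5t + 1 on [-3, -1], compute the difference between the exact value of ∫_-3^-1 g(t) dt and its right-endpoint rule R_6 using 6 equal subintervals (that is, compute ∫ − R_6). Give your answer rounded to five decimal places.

Exact integral: ∫_-3^-1 g(t) dt ≈ 65.3333333.
R_6 ≈ 57.1851852.
Error ≈ 65.3333333 − 57.1851852 ≈ 8.14815.

8.14815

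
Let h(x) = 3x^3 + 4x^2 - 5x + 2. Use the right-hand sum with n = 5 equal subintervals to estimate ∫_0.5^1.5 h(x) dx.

6.445

Δx = (1.5 − 0.5)/5 = 0.2.
Right endpoints: 0.7, 0.9, 1.1, 1.3, 1.5.
h(0.7) = 1.489, h(0.9) = 2.927, h(1.1) = 5.333, h(1.3) = 8.851, h(1.5) = 13.625.
Sum = Δx · [h(0.7) + h(0.9) + h(1.1) + h(1.3) + h(1.5)].
Sum = 6.445.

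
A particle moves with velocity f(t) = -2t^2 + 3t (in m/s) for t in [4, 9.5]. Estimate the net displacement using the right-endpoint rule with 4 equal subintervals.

-511.7578125

Δt = (9.5 − 4)/4 = 1.375.
Right endpoints: 5.375, 6.75, 8.125, 9.5.
f(5.375) = -41.65625, f(6.75) = -70.875, f(8.125) = -107.65625, f(9.5) = -152.
Sum = Δt · [f(5.375) + f(6.75) + f(8.125) + f(9.5)].
Sum = -511.7578125.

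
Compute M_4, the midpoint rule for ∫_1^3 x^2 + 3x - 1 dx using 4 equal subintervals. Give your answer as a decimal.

18.625

Δx = (3 − 1)/4 = 0.5.
Midpoints: 1.25, 1.75, 2.25, 2.75.
f(1.25) = 4.3125, f(1.75) = 7.3125, f(2.25) = 10.8125, f(2.75) = 14.8125.
Sum = Δx · [f(1.25) + f(1.75) + f(2.25) + f(2.75)].
Sum = 18.625.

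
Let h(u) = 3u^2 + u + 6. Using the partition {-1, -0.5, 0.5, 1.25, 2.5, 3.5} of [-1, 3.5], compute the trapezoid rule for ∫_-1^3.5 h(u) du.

Subinterval widths: 0.5, 1, 0.75, 1.25, 1.
h(-1) = 8, h(-0.5) = 6.25, h(0.5) = 7.25, h(1.25) = 11.9375, h(2.5) = 27.25, h(3.5) = 46.25.
On each subinterval the trapezoid contributes (Δu_i/2)·[h(u_{i-1}) + h(u_i)].
Sum = 78.75.

78.75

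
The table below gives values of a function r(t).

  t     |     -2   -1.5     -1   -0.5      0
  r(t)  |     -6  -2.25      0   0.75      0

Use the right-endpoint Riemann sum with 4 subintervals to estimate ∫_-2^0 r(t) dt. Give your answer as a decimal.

-0.75

Δt = 0.5.
Sum = 0.5·[(-2.25) + 0 + 0.75 + 0] = -0.75.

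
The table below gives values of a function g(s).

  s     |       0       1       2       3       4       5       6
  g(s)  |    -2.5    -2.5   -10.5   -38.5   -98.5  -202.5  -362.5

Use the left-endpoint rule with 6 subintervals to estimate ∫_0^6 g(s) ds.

Δs = 1.
Sum = 1·[(-2.5) + (-2.5) + (-10.5) + (-38.5) + (-98.5) + (-202.5)] = -355.

-355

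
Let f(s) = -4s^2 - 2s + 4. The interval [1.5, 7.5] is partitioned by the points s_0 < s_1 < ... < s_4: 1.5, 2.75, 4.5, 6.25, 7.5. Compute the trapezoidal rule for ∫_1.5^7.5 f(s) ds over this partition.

-597.75

Subinterval widths: 1.25, 1.75, 1.75, 1.25.
f(1.5) = -8, f(2.75) = -31.75, f(4.5) = -86, f(6.25) = -164.75, f(7.5) = -236.
On each subinterval the trapezoid contributes (Δs_i/2)·[f(s_{i-1}) + f(s_i)].
Sum = -597.75.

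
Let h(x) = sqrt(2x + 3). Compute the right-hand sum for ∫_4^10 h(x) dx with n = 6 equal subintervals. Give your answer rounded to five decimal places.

25.33895

Δx = (10 − 4)/6 = 1.
Right endpoints: 5, 6, 7, 8, 9, 10.
h(5) ≈ 3.60555, h(6) ≈ 3.87298, h(7) ≈ 4.12311, h(8) ≈ 4.35890, h(9) ≈ 4.58258, h(10) ≈ 4.79583.
Sum = Δx · [h(5) + h(6) + h(7) + ...].
Sum ≈ 25.33895.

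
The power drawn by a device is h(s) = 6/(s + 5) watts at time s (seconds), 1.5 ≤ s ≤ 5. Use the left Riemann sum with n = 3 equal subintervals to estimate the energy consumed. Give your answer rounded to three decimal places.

Δs = (5 − 1.5)/3 = 7/6.
Left endpoints: 1.5, 8/3, 23/6.
h(1.5) = 12/13, h(8/3) = 18/23, h(23/6) = 36/53.
Sum = Δs · [h(1.5) + h(8/3) + h(23/6)].
Sum ≈ 2.782.

2.782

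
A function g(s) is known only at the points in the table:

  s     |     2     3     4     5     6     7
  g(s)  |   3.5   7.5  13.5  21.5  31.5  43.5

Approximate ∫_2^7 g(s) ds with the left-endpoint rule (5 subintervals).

Δs = 1.
Sum = 1·[3.5 + 7.5 + 13.5 + 21.5 + 31.5] = 77.5.

77.5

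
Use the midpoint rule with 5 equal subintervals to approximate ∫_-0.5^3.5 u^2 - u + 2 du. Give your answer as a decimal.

Δu = (3.5 − (-0.5))/5 = 0.8.
Midpoints: -0.1, 0.7, 1.5, 2.3, 3.1.
f(-0.1) = 2.11, f(0.7) = 1.79, f(1.5) = 2.75, f(2.3) = 4.99, f(3.1) = 8.51.
Sum = Δu · [f(-0.1) + f(0.7) + f(1.5) + f(2.3) + f(3.1)].
Sum = 16.12.

16.12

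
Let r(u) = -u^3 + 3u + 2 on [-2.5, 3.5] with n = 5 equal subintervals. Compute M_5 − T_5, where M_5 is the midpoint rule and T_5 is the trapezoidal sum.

M_5 = -5.67.
T_5 = -8.91.
M_5 − T_5 = 3.24.

3.24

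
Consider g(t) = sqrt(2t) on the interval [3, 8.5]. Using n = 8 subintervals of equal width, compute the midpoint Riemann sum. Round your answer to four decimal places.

18.4685

Δt = (8.5 − 3)/8 = 0.6875.
Midpoints: 3.34375, 4.03125, 4.71875, 5.40625, 6.09375, 6.78125, 7.46875, 8.15625.
g(3.34375) ≈ 2.5860, g(4.03125) ≈ 2.8395, g(4.71875) ≈ 3.0721, g(5.40625) ≈ 3.2882, g(6.09375) ≈ 3.4911, g(6.78125) ≈ 3.6827, g(7.46875) ≈ 3.8649, g(8.15625) ≈ 4.0389.
Sum = Δt · [g(3.34375) + g(4.03125) + g(4.71875) + ...].
Sum ≈ 18.4685.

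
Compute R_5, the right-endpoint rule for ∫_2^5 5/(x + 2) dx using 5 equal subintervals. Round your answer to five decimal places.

2.64366

Δx = (5 − 2)/5 = 0.6.
Right endpoints: 2.6, 3.2, 3.8, 4.4, 5.
f(2.6) = 25/23, f(3.2) = 25/26, f(3.8) = 25/29, f(4.4) = 0.78125, f(5) = 5/7.
Sum = Δx · [f(2.6) + f(3.2) + f(3.8) + f(4.4) + f(5)].
Sum ≈ 2.64366.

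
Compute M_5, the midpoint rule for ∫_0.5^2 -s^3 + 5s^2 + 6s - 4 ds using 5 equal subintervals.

14.3765625

Δs = (2 − 0.5)/5 = 0.3.
Midpoints: 0.65, 0.95, 1.25, 1.55, 1.85.
f(0.65) = 1.737875, f(0.95) = 5.355125, f(1.25) = 9.359375, f(1.55) = 13.588625, f(1.85) = 17.880875.
Sum = Δs · [f(0.65) + f(0.95) + f(1.25) + f(1.55) + f(1.85)].
Sum = 14.3765625.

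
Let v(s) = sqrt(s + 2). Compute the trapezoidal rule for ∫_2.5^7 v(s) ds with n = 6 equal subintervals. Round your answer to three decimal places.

Δs = (7 − 2.5)/6 = 0.75.
v(2.5) ≈ 2.121, v(3.25) ≈ 2.291, v(4) ≈ 2.449, v(4.75) ≈ 2.598, v(5.5) ≈ 2.739, v(6.25) ≈ 2.872, v(7) ≈ 3.000.
T_6 = (Δs/2)·[v(s_0) + 2v(s_1) + ... + 2v(s_{5}) + v(s_6)].
Sum ≈ 11.633.

11.633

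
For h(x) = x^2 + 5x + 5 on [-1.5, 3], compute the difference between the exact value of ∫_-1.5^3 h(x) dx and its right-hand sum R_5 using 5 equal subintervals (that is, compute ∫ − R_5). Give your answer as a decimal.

-13.77

Exact integral: ∫_-1.5^3 h(x) dx = 49.5.
R_5 = 63.27.
Error = 49.5 − 63.27 = -13.77.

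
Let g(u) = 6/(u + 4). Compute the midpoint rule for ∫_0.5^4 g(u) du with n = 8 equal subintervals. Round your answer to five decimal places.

3.45057

Δu = (4 − 0.5)/8 = 0.4375.
Midpoints: 0.71875, 1.15625, 1.59375, 2.03125, 2.46875, 2.90625, 3.34375, 3.78125.
g(0.71875) = 192/151, g(1.15625) = 64/55, g(1.59375) = 192/179, g(2.03125) = 192/193, g(2.46875) = 64/69, g(2.90625) = 192/221, g(3.34375) = 192/235, g(3.78125) = 64/83.
Sum = Δu · [g(0.71875) + g(1.15625) + g(1.59375) + ...].
Sum ≈ 3.45057.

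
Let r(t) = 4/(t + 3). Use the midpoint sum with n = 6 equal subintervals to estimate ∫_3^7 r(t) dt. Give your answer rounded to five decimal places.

Δt = (7 − 3)/6 = 2/3.
Midpoints: 10/3, 4, 14/3, 16/3, 6, 20/3.
r(10/3) = 12/19, r(4) = 4/7, r(14/3) = 12/23, r(16/3) = 0.48, r(6) = 4/9, r(20/3) = 12/29.
Sum = Δt · [r(10/3) + r(4) + r(14/3) + ...].
Sum ≈ 2.04199.

2.04199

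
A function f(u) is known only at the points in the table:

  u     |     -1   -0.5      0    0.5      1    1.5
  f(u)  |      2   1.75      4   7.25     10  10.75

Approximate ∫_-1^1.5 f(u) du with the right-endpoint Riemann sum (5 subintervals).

16.875

Δu = 0.5.
Sum = 0.5·[1.75 + 4 + 7.25 + 10 + 10.75] = 16.875.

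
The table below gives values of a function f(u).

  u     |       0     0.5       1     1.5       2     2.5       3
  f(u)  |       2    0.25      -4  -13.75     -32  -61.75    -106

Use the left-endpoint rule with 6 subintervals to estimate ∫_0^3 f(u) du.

Δu = 0.5.
Sum = 0.5·[2 + 0.25 + (-4) + (-13.75) + (-32) + (-61.75)] = -54.625.

-54.625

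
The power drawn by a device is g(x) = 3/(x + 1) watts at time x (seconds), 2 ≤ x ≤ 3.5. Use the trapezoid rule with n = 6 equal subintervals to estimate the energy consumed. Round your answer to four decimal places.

1.2174

Δx = (3.5 − 2)/6 = 0.25.
g(2) = 1, g(2.25) = 12/13, g(2.5) = 6/7, g(2.75) = 0.8, g(3) = 0.75, g(3.25) = 12/17, g(3.5) = 2/3.
T_6 = (Δx/2)·[g(x_0) + 2g(x_1) + ... + 2g(x_{5}) + g(x_6)].
Sum ≈ 1.2174.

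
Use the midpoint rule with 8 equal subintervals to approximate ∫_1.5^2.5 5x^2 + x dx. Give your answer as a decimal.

Δx = (2.5 − 1.5)/8 = 0.125.
Midpoints: 1.5625, 1.6875, 1.8125, 1.9375, 2.0625, 2.1875, 2.3125, 2.4375.
f(1.5625) = 13.76953125, f(1.6875) = 15.92578125, f(1.8125) = 18.23828125, f(1.9375) = 20.70703125, f(2.0625) = 23.33203125, f(2.1875) = 26.11328125, f(2.3125) = 29.05078125, f(2.4375) = 32.14453125.
Sum = Δx · [f(1.5625) + f(1.6875) + f(1.8125) + ...].
Sum = 22.41015625.

22.41015625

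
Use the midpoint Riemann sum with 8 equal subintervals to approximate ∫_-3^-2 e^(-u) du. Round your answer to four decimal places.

Δu = (-2 − (-3))/8 = 0.125.
Midpoints: -2.9375, -2.8125, -2.6875, -2.5625, -2.4375, -2.3125, -2.1875, -2.0625.
f(-2.9375) ≈ 18.8686, f(-2.8125) ≈ 16.6515, f(-2.6875) ≈ 14.6949, f(-2.5625) ≈ 12.9682, f(-2.4375) ≈ 11.4444, f(-2.3125) ≈ 10.0996, f(-2.1875) ≈ 8.9129, f(-2.0625) ≈ 7.8656.
Sum = Δu · [f(-2.9375) + f(-2.8125) + f(-2.6875) + ...].
Sum ≈ 12.6882.

12.6882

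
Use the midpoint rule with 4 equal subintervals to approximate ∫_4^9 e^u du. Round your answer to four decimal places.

7547.4298

Δu = (9 − 4)/4 = 1.25.
Midpoints: 4.625, 5.875, 7.125, 8.375.
f(4.625) ≈ 102.0028, f(5.875) ≈ 356.0247, f(7.125) ≈ 1242.6482, f(8.375) ≈ 4337.2683.
Sum = Δu · [f(4.625) + f(5.875) + f(7.125) + f(8.375)].
Sum ≈ 7547.4298.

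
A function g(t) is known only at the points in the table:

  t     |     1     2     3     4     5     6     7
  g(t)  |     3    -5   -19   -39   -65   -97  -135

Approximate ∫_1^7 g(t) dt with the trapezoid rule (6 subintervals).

Δt = 1.
T_6 = (1/2)·[3 + 2·(-5) + 2·(-19) + 2·(-39) + 2·(-65) + 2·(-97) + (-135)] = -291.

-291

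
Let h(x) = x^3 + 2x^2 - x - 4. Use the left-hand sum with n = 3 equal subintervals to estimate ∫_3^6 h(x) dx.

292

Δx = (6 − 3)/3 = 1.
Left endpoints: 3, 4, 5.
h(3) = 38, h(4) = 88, h(5) = 166.
Sum = Δx · [h(3) + h(4) + h(5)].
Sum = 292.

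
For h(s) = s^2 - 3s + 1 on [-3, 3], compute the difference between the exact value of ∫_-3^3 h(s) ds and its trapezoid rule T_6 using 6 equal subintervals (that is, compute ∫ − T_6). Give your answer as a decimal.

-1

Exact integral: ∫_-3^3 h(s) ds = 24.
T_6 = 25.
Error = 24 − 25 = -1.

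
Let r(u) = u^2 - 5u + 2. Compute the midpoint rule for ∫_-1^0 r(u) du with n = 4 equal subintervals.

4.828125

Δu = (0 − (-1))/4 = 0.25.
Midpoints: -0.875, -0.625, -0.375, -0.125.
r(-0.875) = 7.140625, r(-0.625) = 5.515625, r(-0.375) = 4.015625, r(-0.125) = 2.640625.
Sum = Δu · [r(-0.875) + r(-0.625) + r(-0.375) + r(-0.125)].
Sum = 4.828125.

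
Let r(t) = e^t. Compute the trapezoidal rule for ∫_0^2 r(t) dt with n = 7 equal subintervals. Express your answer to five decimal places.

6.43246

Δt = (2 − 0)/7 = 2/7.
r(0) ≈ 1.00000, r(2/7) ≈ 1.33071, r(4/7) ≈ 1.77079, r(6/7) ≈ 2.35642, r(8/7) ≈ 3.13571, r(10/7) ≈ 4.17273, r(12/7) ≈ 5.55271, r(2) ≈ 7.38906.
T_7 = (Δt/2)·[r(t_0) + 2r(t_1) + ... + 2r(t_{6}) + r(t_7)].
Sum ≈ 6.43246.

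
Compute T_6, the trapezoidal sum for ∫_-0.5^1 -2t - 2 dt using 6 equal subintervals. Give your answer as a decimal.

-3.75

Δt = (1 − (-0.5))/6 = 0.25.
f(-0.5) = -1, f(-0.25) = -1.5, f(0) = -2, f(0.25) = -2.5, f(0.5) = -3, f(0.75) = -3.5, f(1) = -4.
T_6 = (Δt/2)·[f(t_0) + 2f(t_1) + ... + 2f(t_{5}) + f(t_6)].
Sum = -3.75.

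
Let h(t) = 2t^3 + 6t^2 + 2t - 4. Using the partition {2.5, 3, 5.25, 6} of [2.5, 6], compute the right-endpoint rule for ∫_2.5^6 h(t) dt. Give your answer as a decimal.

Subinterval widths: 0.5, 2.25, 0.75.
Right endpoints: 3, 5.25, 6.
h(3) = 110, h(5.25) = 461.28125, h(6) = 656.
Sum = Σ Δt_i · h(t_i).
Sum = 1584.8828125.

1584.8828125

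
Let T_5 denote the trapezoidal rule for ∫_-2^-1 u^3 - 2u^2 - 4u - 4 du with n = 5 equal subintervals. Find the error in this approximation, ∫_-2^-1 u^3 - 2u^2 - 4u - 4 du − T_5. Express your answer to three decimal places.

0.043

Exact integral: ∫_-2^-1 f(u) du ≈ -6.41667.
T_5 = -6.46.
Error ≈ -6.41667 − (-6.46) ≈ 0.043.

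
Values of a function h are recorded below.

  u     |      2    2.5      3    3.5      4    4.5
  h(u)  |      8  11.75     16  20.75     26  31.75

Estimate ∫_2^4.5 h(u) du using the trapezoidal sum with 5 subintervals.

47.1875

Δu = 0.5.
T_5 = (0.5/2)·[8 + 2·11.75 + 2·16 + 2·20.75 + 2·26 + 31.75] = 47.1875.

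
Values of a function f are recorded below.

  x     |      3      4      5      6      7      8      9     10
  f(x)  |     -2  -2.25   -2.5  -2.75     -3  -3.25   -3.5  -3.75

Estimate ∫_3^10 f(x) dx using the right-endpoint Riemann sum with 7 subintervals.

Δx = 1.
Sum = 1·[(-2.25) + (-2.5) + (-2.75) + (-3) + (-3.25) + (-3.5) + (-3.75)] = -21.

-21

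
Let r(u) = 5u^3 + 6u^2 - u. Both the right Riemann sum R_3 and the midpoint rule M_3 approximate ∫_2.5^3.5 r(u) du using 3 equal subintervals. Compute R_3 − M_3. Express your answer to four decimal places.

R_3 ≈ 219.736111.
M_3 ≈ 189.777778.
R_3 − M_3 ≈ 29.9583.

29.9583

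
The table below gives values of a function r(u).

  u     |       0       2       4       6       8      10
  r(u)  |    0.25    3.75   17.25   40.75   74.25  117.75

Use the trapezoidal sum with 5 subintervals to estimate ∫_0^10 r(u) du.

Δu = 2.
T_5 = (2/2)·[0.25 + 2·3.75 + 2·17.25 + 2·40.75 + 2·74.25 + 117.75] = 390.

390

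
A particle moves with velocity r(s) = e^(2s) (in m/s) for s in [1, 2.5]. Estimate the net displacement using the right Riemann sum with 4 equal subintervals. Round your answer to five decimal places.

Δs = (2.5 − 1)/4 = 0.375.
Right endpoints: 1.375, 1.75, 2.125, 2.5.
r(1.375) ≈ 15.64263, r(1.75) ≈ 33.11545, r(2.125) ≈ 70.10541, r(2.5) ≈ 148.41316.
Sum = Δs · [r(1.375) + r(1.75) + r(2.125) + r(2.5)].
Sum ≈ 100.22875.

100.22875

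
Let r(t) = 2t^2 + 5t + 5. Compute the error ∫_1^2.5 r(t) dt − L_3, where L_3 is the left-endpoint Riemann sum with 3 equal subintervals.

Exact integral: ∫_1^2.5 r(t) dt = 30.375.
L_3 = 26.
Error = 30.375 − 26 = 4.375.

4.375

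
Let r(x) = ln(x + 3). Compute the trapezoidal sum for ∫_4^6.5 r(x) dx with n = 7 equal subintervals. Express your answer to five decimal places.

Δx = (6.5 − 4)/7 = 5/14.
r(4) ≈ 1.94591, r(61/14) ≈ 1.99567, r(33/7) ≈ 2.04307, r(71/14) ≈ 2.08833, r(38/7) ≈ 2.13163, r(81/14) ≈ 2.17313, r(43/7) ≈ 2.21297, r(6.5) ≈ 2.25129.
T_7 = (Δx/2)·[r(x_0) + 2r(x_1) + ... + 2r(x_{6}) + r(x_7)].
Sum ≈ 5.26550.

5.26550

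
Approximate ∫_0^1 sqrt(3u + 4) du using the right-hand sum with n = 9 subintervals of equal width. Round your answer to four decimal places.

Δu = (1 − 0)/9 = 1/9.
Right endpoints: 1/9, 2/9, 1/3, 4/9, 5/9, 2/3, 7/9, 8/9, 1.
f(1/9) ≈ 2.0817, f(2/9) ≈ 2.1602, f(1/3) ≈ 2.2361, f(4/9) ≈ 2.3094, f(5/9) ≈ 2.3805, f(2/3) ≈ 2.4495, f(7/9) ≈ 2.5166, f(8/9) ≈ 2.5820, f(1) ≈ 2.6458.
Sum = Δu · [f(1/9) + f(2/9) + f(1/3) + ...].
Sum ≈ 2.3735.

2.3735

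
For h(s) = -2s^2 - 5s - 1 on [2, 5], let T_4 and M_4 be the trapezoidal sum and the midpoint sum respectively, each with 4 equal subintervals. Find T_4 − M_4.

T_4 = -134.0625.
M_4 = -133.21875.
T_4 − M_4 = -0.84375.

-0.84375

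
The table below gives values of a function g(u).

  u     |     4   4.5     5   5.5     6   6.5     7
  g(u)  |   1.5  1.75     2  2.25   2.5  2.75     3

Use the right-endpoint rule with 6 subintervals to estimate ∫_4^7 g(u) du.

7.125

Δu = 0.5.
Sum = 0.5·[1.75 + 2 + 2.25 + 2.5 + 2.75 + 3] = 7.125.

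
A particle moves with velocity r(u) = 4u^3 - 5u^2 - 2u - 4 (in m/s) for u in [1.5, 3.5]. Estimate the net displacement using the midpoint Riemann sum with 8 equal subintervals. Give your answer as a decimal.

Δu = (3.5 − 1.5)/8 = 0.25.
Midpoints: 1.625, 1.875, 2.125, 2.375, 2.625, 2.875, 3.125, 3.375.
r(1.625) = -3.2890625, r(1.875) = 1.0390625, r(2.125) = 7.5546875, r(2.375) = 16.6328125, r(2.625) = 28.6484375, r(2.875) = 43.9765625, r(3.125) = 62.9921875, r(3.375) = 86.0703125.
Sum = Δu · [r(1.625) + r(1.875) + r(2.125) + ...].
Sum = 60.90625.

60.90625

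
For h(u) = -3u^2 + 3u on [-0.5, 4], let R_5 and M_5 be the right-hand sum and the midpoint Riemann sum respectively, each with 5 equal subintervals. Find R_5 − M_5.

R_5 = -57.51.
M_5 = -39.58875.
R_5 − M_5 = -17.92125.

-17.92125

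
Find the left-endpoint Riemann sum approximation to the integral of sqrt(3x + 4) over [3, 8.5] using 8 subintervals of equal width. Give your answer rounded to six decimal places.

Δx = (8.5 − 3)/8 = 0.6875.
Left endpoints: 3, 3.6875, 4.375, 5.0625, 5.75, 6.4375, 7.125, 7.8125.
f(3) ≈ 3.605551, f(3.6875) ≈ 3.881044, f(4.375) ≈ 4.138236, f(5.0625) ≈ 4.380354, f(5.75) ≈ 4.609772, f(6.4375) ≈ 4.828302, f(7.125) ≈ 5.037360, f(7.8125) ≈ 5.238082.
Sum = Δx · [f(3) + f(3.6875) + f(4.375) + ...].
Sum ≈ 24.556607.

24.556607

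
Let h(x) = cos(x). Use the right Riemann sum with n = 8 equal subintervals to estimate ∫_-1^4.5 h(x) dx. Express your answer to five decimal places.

-0.38885

Δx = (4.5 − (-1))/8 = 0.6875.
Right endpoints: -0.3125, 0.375, 1.0625, 1.75, 2.4375, 3.125, 3.8125, 4.5.
h(-0.3125) ≈ 0.95157, h(0.375) ≈ 0.93051, h(1.0625) ≈ 0.48669, h(1.75) ≈ -0.17825, h(2.4375) ≈ -0.76220, h(3.125) ≈ -0.99986, h(3.8125) ≈ -0.78326, h(4.5) ≈ -0.21080.
Sum = Δx · [h(-0.3125) + h(0.375) + h(1.0625) + ...].
Sum ≈ -0.38885.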